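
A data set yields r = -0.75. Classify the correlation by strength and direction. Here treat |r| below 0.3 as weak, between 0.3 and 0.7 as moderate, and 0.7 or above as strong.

strong negative

r = -0.75 < 0 so the relationship is negative.
|r| = 0.75, which falls in the strong range.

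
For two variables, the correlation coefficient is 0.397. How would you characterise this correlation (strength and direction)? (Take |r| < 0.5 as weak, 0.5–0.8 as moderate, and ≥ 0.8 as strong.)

r = 0.397 > 0 so the relationship is positive.
|r| = 0.397, which falls in the weak range.

weak positive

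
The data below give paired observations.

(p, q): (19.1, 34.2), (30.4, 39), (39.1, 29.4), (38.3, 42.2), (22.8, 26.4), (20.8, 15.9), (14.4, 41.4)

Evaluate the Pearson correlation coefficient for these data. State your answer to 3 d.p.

0.178

n = 7, Σp = 184.9, Σq = 228.5, Σp² = 5444.51, Σq² = 7999.57, Σpq = 6133.42
nΣpq − ΣpΣq = 42933.94 − 42249.65 = 684.29
nΣp² − (Σp)² = 38111.57 − 34188.01 = 3923.56; nΣq² − (Σq)² = 55996.99 − 52212.25 = 3784.74
r = 684.29 / √(3923.56 × 3784.74) = 684.29 / 3853.5249 ≈ 0.178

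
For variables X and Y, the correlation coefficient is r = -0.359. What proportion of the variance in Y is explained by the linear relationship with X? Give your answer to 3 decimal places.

r² = (-0.359)² = 0.129

0.129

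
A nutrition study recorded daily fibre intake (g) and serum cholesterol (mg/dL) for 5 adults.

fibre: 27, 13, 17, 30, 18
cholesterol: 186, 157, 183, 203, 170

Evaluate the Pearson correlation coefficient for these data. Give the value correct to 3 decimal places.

0.894

n = 5, Σx = 105, Σy = 899, Σx² = 2411, Σy² = 162843, Σxy = 19324
nΣxy − ΣxΣy = 96620 − 94395 = 2225
nΣx² − (Σx)² = 12055 − 11025 = 1030; nΣy² − (Σy)² = 814215 − 808201 = 6014
r = 2225 / √(1030 × 6014) = 2225 / 2488.8592 ≈ 0.894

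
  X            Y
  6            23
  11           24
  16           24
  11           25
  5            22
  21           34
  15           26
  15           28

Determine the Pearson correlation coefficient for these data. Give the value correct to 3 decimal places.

n = 8, ΣX = 100, ΣY = 206, ΣX² = 1450, ΣY² = 5406, ΣXY = 2695
nΣXY − ΣXΣY = 21560 − 20600 = 960
nΣX² − (ΣX)² = 11600 − 10000 = 1600; nΣY² − (ΣY)² = 43248 − 42436 = 812
r = 960 / √(1600 × 812) = 960 / 1139.8245 ≈ 0.842

0.842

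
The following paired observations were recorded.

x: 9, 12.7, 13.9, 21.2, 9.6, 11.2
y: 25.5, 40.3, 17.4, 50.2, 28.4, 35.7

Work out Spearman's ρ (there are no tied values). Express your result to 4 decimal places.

0.4286

Rank x: 1, 4, 5, 6, 2, 3
Rank y: 2, 5, 1, 6, 3, 4
d = rank(x) − rank(y): -1, -1, 4, 0, -1, -1; Σd² = 20
ρ = 1 − 6Σd² / [n(n²−1)] = 1 − 6×20 / (6×35) = 1 − 120/210 ≈ 0.4286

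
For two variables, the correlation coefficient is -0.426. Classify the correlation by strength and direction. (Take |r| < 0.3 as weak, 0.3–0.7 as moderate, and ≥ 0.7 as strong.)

r = -0.426 < 0 so the relationship is negative.
|r| = 0.426, which falls in the moderate range.

moderate negative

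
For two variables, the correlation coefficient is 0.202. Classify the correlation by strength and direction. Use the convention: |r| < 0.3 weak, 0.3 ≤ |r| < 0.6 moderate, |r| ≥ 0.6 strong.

r = 0.202 > 0 so the relationship is positive.
|r| = 0.202, which falls in the weak range.

weak positive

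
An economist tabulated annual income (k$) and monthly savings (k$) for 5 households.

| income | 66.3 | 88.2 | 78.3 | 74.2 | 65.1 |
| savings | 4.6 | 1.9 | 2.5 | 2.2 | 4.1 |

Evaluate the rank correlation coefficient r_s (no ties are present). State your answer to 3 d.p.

-0.800

Rank income: 2, 5, 4, 3, 1
Rank savings: 5, 1, 3, 2, 4
d = rank(income) − rank(savings): -3, 4, 1, 1, -3; Σd² = 36
ρ = 1 − 6Σd² / [n(n²−1)] = 1 − 6×36 / (5×24) = 1 − 216/120 ≈ -0.800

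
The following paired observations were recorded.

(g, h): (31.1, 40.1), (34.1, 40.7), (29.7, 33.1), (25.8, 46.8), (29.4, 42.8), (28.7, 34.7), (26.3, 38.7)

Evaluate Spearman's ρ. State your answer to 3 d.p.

-0.179

Rank g: 6, 7, 5, 1, 4, 3, 2
Rank h: 4, 5, 1, 7, 6, 2, 3
d = rank(g) − rank(h): 2, 2, 4, -6, -2, 1, -1; Σd² = 66
ρ = 1 − 6Σd² / [n(n²−1)] = 1 − 6×66 / (7×48) = 1 − 396/336 ≈ -0.179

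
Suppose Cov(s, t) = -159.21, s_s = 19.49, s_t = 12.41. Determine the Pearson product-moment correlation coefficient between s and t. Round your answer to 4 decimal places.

r = Cov(s,t) / (s_s · s_t) = -159.21 / (19.49 × 12.41)
  = -159.21 / 241.8709 ≈ -0.6582

-0.6582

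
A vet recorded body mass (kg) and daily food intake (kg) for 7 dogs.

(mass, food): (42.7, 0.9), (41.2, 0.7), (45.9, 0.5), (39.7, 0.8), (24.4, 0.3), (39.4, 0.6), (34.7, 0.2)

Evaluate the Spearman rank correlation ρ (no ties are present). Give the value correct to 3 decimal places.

Rank mass: 6, 5, 7, 4, 1, 3, 2
Rank food: 7, 5, 3, 6, 2, 4, 1
d = rank(mass) − rank(food): -1, 0, 4, -2, -1, -1, 1; Σd² = 24
ρ = 1 − 6Σd² / [n(n²−1)] = 1 − 6×24 / (7×48) = 1 − 144/336 ≈ 0.571

0.571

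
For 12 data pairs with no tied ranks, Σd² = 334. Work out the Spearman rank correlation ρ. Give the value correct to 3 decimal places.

ρ = 1 − 6Σd² / [n(n²−1)] = 1 − 6×334 / (12×143)
  = 1 − 2004/1716 = 1 − 1.1678 ≈ -0.168

-0.168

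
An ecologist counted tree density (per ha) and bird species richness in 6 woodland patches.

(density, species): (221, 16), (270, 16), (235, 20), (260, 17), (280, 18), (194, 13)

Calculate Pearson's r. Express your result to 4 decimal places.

n = 6, Σx = 1460, Σy = 100, Σx² = 360602, Σy² = 1694, Σxy = 24538
nΣxy − ΣxΣy = 147228 − 146000 = 1228
nΣx² − (Σx)² = 2163612 − 2131600 = 32012; nΣy² − (Σy)² = 10164 − 10000 = 164
r = 1228 / √(32012 × 164) = 1228 / 2291.2809 ≈ 0.5359

0.5359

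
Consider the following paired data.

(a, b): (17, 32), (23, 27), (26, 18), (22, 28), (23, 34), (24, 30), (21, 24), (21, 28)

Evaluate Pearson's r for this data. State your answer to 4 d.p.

n = 8, Σa = 177, Σb = 221, Σa² = 3965, Σb² = 6277, Σab = 4843
nΣab − ΣaΣb = 38744 − 39117 = -373
nΣa² − (Σa)² = 31720 − 31329 = 391; nΣb² − (Σb)² = 50216 − 48841 = 1375
r = -373 / √(391 × 1375) = -373 / 733.2292 ≈ -0.5087

-0.5087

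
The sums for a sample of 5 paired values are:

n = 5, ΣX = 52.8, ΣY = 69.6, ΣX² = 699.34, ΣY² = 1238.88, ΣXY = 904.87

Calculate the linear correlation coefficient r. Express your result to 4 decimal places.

r = (nΣXY − ΣXΣY) / √[(nΣX² − (ΣX)²)(nΣY² − (ΣY)²)]
Numerator: 5×904.87 − 52.8×69.6 = 849.47
Denominator: √[(3496.7 − 2787.84)(6194.4 − 4844.16)] = √[708.86 × 1350.24] = 978.3308
r = 849.47 / 978.3308 ≈ 0.8683

0.8683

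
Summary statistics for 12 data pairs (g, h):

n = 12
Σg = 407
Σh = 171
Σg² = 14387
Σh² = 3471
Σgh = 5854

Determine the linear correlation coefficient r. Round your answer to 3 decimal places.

r = (nΣgh − ΣgΣh) / √[(nΣg² − (Σg)²)(nΣh² − (Σh)²)]
Numerator: 12×5854 − 407×171 = 651
Denominator: √[(172644 − 165649)(41652 − 29241)] = √[6995 × 12411] = 9317.4538
r = 651 / 9317.4538 ≈ 0.070

0.070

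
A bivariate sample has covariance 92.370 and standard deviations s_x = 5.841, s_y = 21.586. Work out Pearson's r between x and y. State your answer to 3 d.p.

r = Cov(x,y) / (s_x · s_y) = 92.370 / (5.841 × 21.586)
  = 92.370 / 126.0838 ≈ 0.733

0.733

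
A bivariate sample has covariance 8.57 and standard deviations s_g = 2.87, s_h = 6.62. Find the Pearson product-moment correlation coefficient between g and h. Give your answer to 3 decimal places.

r = Cov(g,h) / (s_g · s_h) = 8.57 / (2.87 × 6.62)
  = 8.57 / 18.9994 ≈ 0.451

0.451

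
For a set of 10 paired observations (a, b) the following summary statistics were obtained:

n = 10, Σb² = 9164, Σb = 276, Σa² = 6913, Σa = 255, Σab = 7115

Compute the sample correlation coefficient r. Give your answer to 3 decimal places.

r = (nΣab − ΣaΣb) / √[(nΣa² − (Σa)²)(nΣb² − (Σb)²)]
Numerator: 10×7115 − 255×276 = 770
Denominator: √[(69130 − 65025)(91640 − 76176)] = √[4105 × 15464] = 7967.4161
r = 770 / 7967.4161 ≈ 0.097

0.097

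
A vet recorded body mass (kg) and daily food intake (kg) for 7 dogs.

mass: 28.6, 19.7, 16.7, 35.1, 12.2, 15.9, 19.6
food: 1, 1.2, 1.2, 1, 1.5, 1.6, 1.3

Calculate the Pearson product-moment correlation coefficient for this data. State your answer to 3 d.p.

-0.836

n = 7, Σx = 147.8, Σy = 8.8, Σx² = 3502.76, Σy² = 11.38, Σxy = 176.6
nΣxy − ΣxΣy = 1236.2 − 1300.64 = -64.44
nΣx² − (Σx)² = 24519.32 − 21844.84 = 2674.48; nΣy² − (Σy)² = 79.66 − 77.44 = 2.22
r = -64.44 / √(2674.48 × 2.22) = -64.44 / 77.0542 ≈ -0.836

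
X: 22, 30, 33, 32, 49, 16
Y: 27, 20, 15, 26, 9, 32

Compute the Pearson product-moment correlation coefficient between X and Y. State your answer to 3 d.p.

-0.917

n = 6, ΣX = 182, ΣY = 129, ΣX² = 6154, ΣY² = 3135, ΣXY = 3474
nΣXY − ΣXΣY = 20844 − 23478 = -2634
nΣX² − (ΣX)² = 36924 − 33124 = 3800; nΣY² − (ΣY)² = 18810 − 16641 = 2169
r = -2634 / √(3800 × 2169) = -2634 / 2870.9232 ≈ -0.917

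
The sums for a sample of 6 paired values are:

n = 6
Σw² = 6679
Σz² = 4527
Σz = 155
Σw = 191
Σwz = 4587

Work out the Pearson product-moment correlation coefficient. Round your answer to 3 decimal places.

-0.620

r = (nΣwz − ΣwΣz) / √[(nΣw² − (Σw)²)(nΣz² − (Σz)²)]
Numerator: 6×4587 − 191×155 = -2083
Denominator: √[(40074 − 36481)(27162 − 24025)] = √[3593 × 3137] = 3357.2669
r = -2083 / 3357.2669 ≈ -0.620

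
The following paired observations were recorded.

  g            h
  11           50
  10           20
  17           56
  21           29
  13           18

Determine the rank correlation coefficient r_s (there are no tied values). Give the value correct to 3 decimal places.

0.300

Rank g: 2, 1, 4, 5, 3
Rank h: 4, 2, 5, 3, 1
d = rank(g) − rank(h): -2, -1, -1, 2, 2; Σd² = 14
ρ = 1 − 6Σd² / [n(n²−1)] = 1 − 6×14 / (5×24) = 1 − 84/120 ≈ 0.300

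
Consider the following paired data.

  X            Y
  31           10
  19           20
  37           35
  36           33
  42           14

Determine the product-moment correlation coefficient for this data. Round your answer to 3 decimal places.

0.166

n = 5, ΣX = 165, ΣY = 112, ΣX² = 5751, ΣY² = 3010, ΣXY = 3761
nΣXY − ΣXΣY = 18805 − 18480 = 325
nΣX² − (ΣX)² = 28755 − 27225 = 1530; nΣY² − (ΣY)² = 15050 − 12544 = 2506
r = 325 / √(1530 × 2506) = 325 / 1958.1062 ≈ 0.166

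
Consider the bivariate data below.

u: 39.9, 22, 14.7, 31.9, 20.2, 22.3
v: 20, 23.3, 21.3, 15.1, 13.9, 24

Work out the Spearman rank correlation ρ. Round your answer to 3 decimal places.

-0.029

Rank u: 6, 3, 1, 5, 2, 4
Rank v: 3, 5, 4, 2, 1, 6
d = rank(u) − rank(v): 3, -2, -3, 3, 1, -2; Σd² = 36
ρ = 1 − 6Σd² / [n(n²−1)] = 1 − 6×36 / (6×35) = 1 − 216/210 ≈ -0.029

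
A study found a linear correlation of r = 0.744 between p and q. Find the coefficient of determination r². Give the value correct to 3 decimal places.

r² = (0.744)² = 0.554

0.554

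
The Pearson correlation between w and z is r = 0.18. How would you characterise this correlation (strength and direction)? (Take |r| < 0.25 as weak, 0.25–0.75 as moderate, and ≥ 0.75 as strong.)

weak positive

r = 0.18 > 0 so the relationship is positive.
|r| = 0.18, which falls in the weak range.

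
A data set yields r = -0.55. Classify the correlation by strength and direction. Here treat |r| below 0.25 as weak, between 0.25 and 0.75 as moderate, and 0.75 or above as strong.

r = -0.55 < 0 so the relationship is negative.
|r| = 0.55, which falls in the moderate range.

moderate negative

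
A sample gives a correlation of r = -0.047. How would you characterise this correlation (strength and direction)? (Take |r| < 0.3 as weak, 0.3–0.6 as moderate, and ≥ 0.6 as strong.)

weak negative

r = -0.047 < 0 so the relationship is negative.
|r| = 0.047, which falls in the weak range.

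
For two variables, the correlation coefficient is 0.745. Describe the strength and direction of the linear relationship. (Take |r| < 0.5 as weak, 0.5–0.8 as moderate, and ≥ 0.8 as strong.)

r = 0.745 > 0 so the relationship is positive.
|r| = 0.745, which falls in the moderate range.

moderate positive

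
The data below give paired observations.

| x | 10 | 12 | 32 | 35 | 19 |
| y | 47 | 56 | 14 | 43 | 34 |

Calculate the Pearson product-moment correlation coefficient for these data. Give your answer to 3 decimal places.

-0.617

n = 5, Σx = 108, Σy = 194, Σx² = 2854, Σy² = 8546, Σxy = 3741
nΣxy − ΣxΣy = 18705 − 20952 = -2247
nΣx² − (Σx)² = 14270 − 11664 = 2606; nΣy² − (Σy)² = 42730 − 37636 = 5094
r = -2247 / √(2606 × 5094) = -2247 / 3643.4824 ≈ -0.617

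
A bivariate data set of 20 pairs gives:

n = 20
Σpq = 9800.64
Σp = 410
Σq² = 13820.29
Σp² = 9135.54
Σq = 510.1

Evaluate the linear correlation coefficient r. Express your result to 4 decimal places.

r = (nΣpq − ΣpΣq) / √[(nΣp² − (Σp)²)(nΣq² − (Σq)²)]
Numerator: 20×9800.64 − 410×510.1 = -13128.2
Denominator: √[(182710.8 − 168100)(276405.8 − 260202.01)] = √[14610.8 × 16203.79] = 15386.6934
r = -13128.2 / 15386.6934 ≈ -0.8532

-0.8532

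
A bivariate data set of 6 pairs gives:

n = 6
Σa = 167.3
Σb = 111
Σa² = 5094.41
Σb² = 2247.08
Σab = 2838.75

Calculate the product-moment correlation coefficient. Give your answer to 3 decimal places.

r = (nΣab − ΣaΣb) / √[(nΣa² − (Σa)²)(nΣb² − (Σb)²)]
Numerator: 6×2838.75 − 167.3×111 = -1537.8
Denominator: √[(30566.46 − 27989.29)(13482.48 − 12321)] = √[2577.17 × 1161.48] = 1730.1247
r = -1537.8 / 1730.1247 ≈ -0.889

-0.889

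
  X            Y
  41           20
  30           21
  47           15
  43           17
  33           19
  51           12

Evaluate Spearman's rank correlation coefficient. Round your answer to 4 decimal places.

Rank X: 3, 1, 5, 4, 2, 6
Rank Y: 5, 6, 2, 3, 4, 1
d = rank(X) − rank(Y): -2, -5, 3, 1, -2, 5; Σd² = 68
ρ = 1 − 6Σd² / [n(n²−1)] = 1 − 6×68 / (6×35) = 1 − 408/210 ≈ -0.9429

-0.9429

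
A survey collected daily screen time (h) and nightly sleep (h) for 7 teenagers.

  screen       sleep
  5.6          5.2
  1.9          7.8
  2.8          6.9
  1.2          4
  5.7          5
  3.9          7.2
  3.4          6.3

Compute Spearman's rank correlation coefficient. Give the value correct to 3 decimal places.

-0.143

Rank screen: 6, 2, 3, 1, 7, 5, 4
Rank sleep: 3, 7, 5, 1, 2, 6, 4
d = rank(screen) − rank(sleep): 3, -5, -2, 0, 5, -1, 0; Σd² = 64
ρ = 1 − 6Σd² / [n(n²−1)] = 1 − 6×64 / (7×48) = 1 − 384/336 ≈ -0.143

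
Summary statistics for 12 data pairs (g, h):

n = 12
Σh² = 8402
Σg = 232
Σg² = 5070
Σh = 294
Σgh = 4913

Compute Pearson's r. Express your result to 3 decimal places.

r = (nΣgh − ΣgΣh) / √[(nΣg² − (Σg)²)(nΣh² − (Σh)²)]
Numerator: 12×4913 − 232×294 = -9252
Denominator: √[(60840 − 53824)(100824 − 86436)] = √[7016 × 14388] = 10047.1990
r = -9252 / 10047.1990 ≈ -0.921

-0.921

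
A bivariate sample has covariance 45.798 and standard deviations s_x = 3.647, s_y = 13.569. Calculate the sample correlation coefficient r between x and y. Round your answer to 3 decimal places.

0.925

r = Cov(x,y) / (s_x · s_y) = 45.798 / (3.647 × 13.569)
  = 45.798 / 49.4861 ≈ 0.925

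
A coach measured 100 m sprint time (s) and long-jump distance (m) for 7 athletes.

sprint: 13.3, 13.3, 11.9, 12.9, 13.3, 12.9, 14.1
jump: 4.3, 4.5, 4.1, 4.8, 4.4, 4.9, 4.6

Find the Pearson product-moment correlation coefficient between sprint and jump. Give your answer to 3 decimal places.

0.342

n = 7, Σx = 91.7, Σy = 31.6, Σx² = 1203.91, Σy² = 143.12, Σxy = 414.34
nΣxy − ΣxΣy = 2900.38 − 2897.72 = 2.66
nΣx² − (Σx)² = 8427.37 − 8408.89 = 18.48; nΣy² − (Σy)² = 1001.84 − 998.56 = 3.28
r = 2.66 / √(18.48 × 3.28) = 2.66 / 7.7855 ≈ 0.342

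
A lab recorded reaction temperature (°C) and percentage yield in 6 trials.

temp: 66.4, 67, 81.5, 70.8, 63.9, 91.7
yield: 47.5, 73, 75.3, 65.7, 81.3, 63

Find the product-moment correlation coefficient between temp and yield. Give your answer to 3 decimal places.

n = 6, Σx = 441.3, Σy = 405.8, Σx² = 33044.95, Σy² = 28150.52, Σxy = 29805.68
nΣxy − ΣxΣy = 178834.08 − 179079.54 = -245.46
nΣx² − (Σx)² = 198269.7 − 194745.69 = 3524.01; nΣy² − (Σy)² = 168903.12 − 164673.64 = 4229.48
r = -245.46 / √(3524.01 × 4229.48) = -245.46 / 3860.6644 ≈ -0.064

-0.064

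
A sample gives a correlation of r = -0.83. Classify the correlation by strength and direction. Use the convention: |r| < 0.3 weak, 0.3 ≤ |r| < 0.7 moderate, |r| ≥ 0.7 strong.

strong negative

r = -0.83 < 0 so the relationship is negative.
|r| = 0.83, which falls in the strong range.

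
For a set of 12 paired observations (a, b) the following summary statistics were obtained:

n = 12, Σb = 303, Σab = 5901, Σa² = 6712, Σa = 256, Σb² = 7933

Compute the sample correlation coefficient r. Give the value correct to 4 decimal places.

r = (nΣab − ΣaΣb) / √[(nΣa² − (Σa)²)(nΣb² − (Σb)²)]
Numerator: 12×5901 − 256×303 = -6756
Denominator: √[(80544 − 65536)(95196 − 91809)] = √[15008 × 3387] = 7129.6631
r = -6756 / 7129.6631 ≈ -0.9476

-0.9476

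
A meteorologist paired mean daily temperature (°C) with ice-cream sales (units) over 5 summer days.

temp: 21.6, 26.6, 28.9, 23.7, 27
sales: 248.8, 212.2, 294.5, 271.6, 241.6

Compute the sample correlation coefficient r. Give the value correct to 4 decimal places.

n = 5, Σx = 127.8, Σy = 1268.7, Σx² = 3300.02, Σy² = 325797.65, Σxy = 32489.77
nΣxy − ΣxΣy = 162448.85 − 162139.86 = 308.99
nΣx² − (Σx)² = 16500.1 − 16332.84 = 167.26; nΣy² − (Σy)² = 1628988.25 − 1609599.69 = 19388.56
r = 308.99 / √(167.26 × 19388.56) = 308.99 / 1800.8139 ≈ 0.1716

0.1716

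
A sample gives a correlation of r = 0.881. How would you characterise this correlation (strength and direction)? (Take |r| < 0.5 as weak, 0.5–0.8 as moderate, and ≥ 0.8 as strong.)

strong positive

r = 0.881 > 0 so the relationship is positive.
|r| = 0.881, which falls in the strong range.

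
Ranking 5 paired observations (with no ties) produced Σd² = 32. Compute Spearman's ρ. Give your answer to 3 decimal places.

ρ = 1 − 6Σd² / [n(n²−1)] = 1 − 6×32 / (5×24)
  = 1 − 192/120 = 1 − 1.6000 ≈ -0.600

-0.600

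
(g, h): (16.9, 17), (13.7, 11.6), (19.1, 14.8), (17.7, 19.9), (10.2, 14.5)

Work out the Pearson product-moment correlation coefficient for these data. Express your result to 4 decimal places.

n = 5, Σg = 77.6, Σh = 77.8, Σg² = 1255.44, Σh² = 1248.86, Σgh = 1229.03
nΣgh − ΣgΣh = 6145.15 − 6037.28 = 107.87
nΣg² − (Σg)² = 6277.2 − 6021.76 = 255.44; nΣh² − (Σh)² = 6244.3 − 6052.84 = 191.46
r = 107.87 / √(255.44 × 191.46) = 107.87 / 221.1482 ≈ 0.4878

0.4878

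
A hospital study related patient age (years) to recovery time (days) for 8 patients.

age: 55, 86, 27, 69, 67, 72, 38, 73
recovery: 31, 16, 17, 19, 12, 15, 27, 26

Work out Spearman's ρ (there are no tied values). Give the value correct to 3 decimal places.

Rank age: 3, 8, 1, 5, 4, 6, 2, 7
Rank recovery: 8, 3, 4, 5, 1, 2, 7, 6
d = rank(age) − rank(recovery): -5, 5, -3, 0, 3, 4, -5, 1; Σd² = 110
ρ = 1 − 6Σd² / [n(n²−1)] = 1 − 6×110 / (8×63) = 1 − 660/504 ≈ -0.310

-0.310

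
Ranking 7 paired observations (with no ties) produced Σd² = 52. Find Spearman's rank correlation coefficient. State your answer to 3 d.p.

ρ = 1 − 6Σd² / [n(n²−1)] = 1 − 6×52 / (7×48)
  = 1 − 312/336 = 1 − 0.9286 ≈ 0.071

0.071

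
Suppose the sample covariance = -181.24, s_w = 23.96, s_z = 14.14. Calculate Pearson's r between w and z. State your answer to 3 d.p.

r = Cov(w,z) / (s_w · s_z) = -181.24 / (23.96 × 14.14)
  = -181.24 / 338.7944 ≈ -0.535

-0.535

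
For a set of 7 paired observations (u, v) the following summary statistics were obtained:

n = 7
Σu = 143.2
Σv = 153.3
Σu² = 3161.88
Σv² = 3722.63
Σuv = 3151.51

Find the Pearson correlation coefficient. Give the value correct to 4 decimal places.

0.0530

r = (nΣuv − ΣuΣv) / √[(nΣu² − (Σu)²)(nΣv² − (Σv)²)]
Numerator: 7×3151.51 − 143.2×153.3 = 108.01
Denominator: √[(22133.16 − 20506.24)(26058.41 − 23500.89)] = √[1626.92 × 2557.52] = 2039.8236
r = 108.01 / 2039.8236 ≈ 0.0530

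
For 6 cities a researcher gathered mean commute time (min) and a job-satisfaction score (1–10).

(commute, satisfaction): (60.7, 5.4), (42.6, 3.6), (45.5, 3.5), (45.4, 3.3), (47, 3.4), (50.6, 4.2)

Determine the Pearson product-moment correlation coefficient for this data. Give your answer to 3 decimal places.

n = 6, Σx = 291.8, Σy = 23.4, Σx² = 14400.02, Σy² = 94.46, Σxy = 1162.53
nΣxy − ΣxΣy = 6975.18 − 6828.12 = 147.06
nΣx² − (Σx)² = 86400.12 − 85147.24 = 1252.88; nΣy² − (Σy)² = 566.76 − 547.56 = 19.2
r = 147.06 / √(1252.88 × 19.2) = 147.06 / 155.0977 ≈ 0.948

0.948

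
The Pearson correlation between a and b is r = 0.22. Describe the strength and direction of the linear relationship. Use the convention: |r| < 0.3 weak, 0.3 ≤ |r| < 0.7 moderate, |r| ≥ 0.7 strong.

weak positive

r = 0.22 > 0 so the relationship is positive.
|r| = 0.22, which falls in the weak range.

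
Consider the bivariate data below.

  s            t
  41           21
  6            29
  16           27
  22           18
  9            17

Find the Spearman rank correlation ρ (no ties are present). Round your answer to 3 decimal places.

-0.300

Rank s: 5, 1, 3, 4, 2
Rank t: 3, 5, 4, 2, 1
d = rank(s) − rank(t): 2, -4, -1, 2, 1; Σd² = 26
ρ = 1 − 6Σd² / [n(n²−1)] = 1 − 6×26 / (5×24) = 1 − 156/120 ≈ -0.300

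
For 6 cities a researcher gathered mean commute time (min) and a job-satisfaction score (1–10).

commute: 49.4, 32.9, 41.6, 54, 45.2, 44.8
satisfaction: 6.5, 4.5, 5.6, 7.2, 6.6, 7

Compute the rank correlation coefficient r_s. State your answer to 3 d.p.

Rank commute: 5, 1, 2, 6, 4, 3
Rank satisfaction: 3, 1, 2, 6, 4, 5
d = rank(commute) − rank(satisfaction): 2, 0, 0, 0, 0, -2; Σd² = 8
ρ = 1 − 6Σd² / [n(n²−1)] = 1 − 6×8 / (6×35) = 1 − 48/210 ≈ 0.771

0.771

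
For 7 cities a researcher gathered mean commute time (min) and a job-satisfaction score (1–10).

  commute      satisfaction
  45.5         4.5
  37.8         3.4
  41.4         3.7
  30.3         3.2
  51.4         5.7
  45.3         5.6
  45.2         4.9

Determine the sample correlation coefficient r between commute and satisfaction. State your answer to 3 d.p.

0.880

n = 7, Σx = 296.9, Σy = 31, Σx² = 12868.23, Σy² = 143.6, Σxy = 1351.55
nΣxy − ΣxΣy = 9460.85 − 9203.9 = 256.95
nΣx² − (Σx)² = 90077.61 − 88149.61 = 1928; nΣy² − (Σy)² = 1005.2 − 961 = 44.2
r = 256.95 / √(1928 × 44.2) = 256.95 / 291.9205 ≈ 0.880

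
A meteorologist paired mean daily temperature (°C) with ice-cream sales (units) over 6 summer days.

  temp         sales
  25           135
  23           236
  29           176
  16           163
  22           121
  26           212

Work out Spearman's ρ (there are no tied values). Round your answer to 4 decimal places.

Rank temp: 4, 3, 6, 1, 2, 5
Rank sales: 2, 6, 4, 3, 1, 5
d = rank(temp) − rank(sales): 2, -3, 2, -2, 1, 0; Σd² = 22
ρ = 1 − 6Σd² / [n(n²−1)] = 1 − 6×22 / (6×35) = 1 − 132/210 ≈ 0.3714

0.3714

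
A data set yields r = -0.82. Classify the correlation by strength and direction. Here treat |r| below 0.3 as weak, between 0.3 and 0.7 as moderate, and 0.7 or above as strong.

r = -0.82 < 0 so the relationship is negative.
|r| = 0.82, which falls in the strong range.

strong negative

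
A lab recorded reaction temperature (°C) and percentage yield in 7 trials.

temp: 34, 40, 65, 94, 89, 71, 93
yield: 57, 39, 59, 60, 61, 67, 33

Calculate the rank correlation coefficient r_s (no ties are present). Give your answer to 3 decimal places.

Rank temp: 1, 2, 3, 7, 5, 4, 6
Rank yield: 3, 2, 4, 5, 6, 7, 1
d = rank(temp) − rank(yield): -2, 0, -1, 2, -1, -3, 5; Σd² = 44
ρ = 1 − 6Σd² / [n(n²−1)] = 1 − 6×44 / (7×48) = 1 − 264/336 ≈ 0.214

0.214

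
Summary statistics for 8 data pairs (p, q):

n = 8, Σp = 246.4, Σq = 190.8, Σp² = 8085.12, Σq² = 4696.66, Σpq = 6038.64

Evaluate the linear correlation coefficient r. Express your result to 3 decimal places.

0.602

r = (nΣpq − ΣpΣq) / √[(nΣp² − (Σp)²)(nΣq² − (Σq)²)]
Numerator: 8×6038.64 − 246.4×190.8 = 1296
Denominator: √[(64680.96 − 60712.96)(37573.28 − 36404.64)] = √[3968 × 1168.64] = 2153.4074
r = 1296 / 2153.4074 ≈ 0.602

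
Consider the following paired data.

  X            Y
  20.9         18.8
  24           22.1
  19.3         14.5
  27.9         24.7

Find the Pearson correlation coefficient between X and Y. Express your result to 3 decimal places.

n = 4, ΣX = 92.1, ΣY = 80.1, ΣX² = 2163.71, ΣY² = 1662.19, ΣXY = 1892.3
nΣXY − ΣXΣY = 7569.2 − 7377.21 = 191.99
nΣX² − (ΣX)² = 8654.84 − 8482.41 = 172.43; nΣY² − (ΣY)² = 6648.76 − 6416.01 = 232.75
r = 191.99 / √(172.43 × 232.75) = 191.99 / 200.3324 ≈ 0.958

0.958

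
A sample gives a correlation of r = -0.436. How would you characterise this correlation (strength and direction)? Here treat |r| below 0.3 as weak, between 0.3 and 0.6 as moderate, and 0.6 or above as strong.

moderate negative

r = -0.436 < 0 so the relationship is negative.
|r| = 0.436, which falls in the moderate range.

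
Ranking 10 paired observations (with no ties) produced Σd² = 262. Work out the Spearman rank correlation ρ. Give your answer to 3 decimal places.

-0.588

ρ = 1 − 6Σd² / [n(n²−1)] = 1 − 6×262 / (10×99)
  = 1 − 1572/990 = 1 − 1.5879 ≈ -0.588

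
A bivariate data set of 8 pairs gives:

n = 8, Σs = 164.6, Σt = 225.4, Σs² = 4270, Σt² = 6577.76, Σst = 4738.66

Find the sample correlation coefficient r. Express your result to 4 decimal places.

0.2256

r = (nΣst − ΣsΣt) / √[(nΣs² − (Σs)²)(nΣt² − (Σt)²)]
Numerator: 8×4738.66 − 164.6×225.4 = 808.44
Denominator: √[(34160 − 27093.16)(52622.08 − 50805.16)] = √[7066.84 × 1816.92] = 3583.2782
r = 808.44 / 3583.2782 ≈ 0.2256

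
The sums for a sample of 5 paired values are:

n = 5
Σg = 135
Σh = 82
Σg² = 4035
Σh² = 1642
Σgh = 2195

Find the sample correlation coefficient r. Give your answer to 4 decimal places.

-0.0558

r = (nΣgh − ΣgΣh) / √[(nΣg² − (Σg)²)(nΣh² − (Σh)²)]
Numerator: 5×2195 − 135×82 = -95
Denominator: √[(20175 − 18225)(8210 − 6724)] = √[1950 × 1486] = 1702.2632
r = -95 / 1702.2632 ≈ -0.0558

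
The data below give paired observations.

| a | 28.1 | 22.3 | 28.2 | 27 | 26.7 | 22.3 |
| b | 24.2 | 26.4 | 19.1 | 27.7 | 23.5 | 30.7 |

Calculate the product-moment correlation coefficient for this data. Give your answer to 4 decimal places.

-0.7120

n = 6, Σa = 154.6, Σb = 151.6, Σa² = 4021.32, Σb² = 3909.44, Σab = 3867.32
nΣab − ΣaΣb = 23203.92 − 23437.36 = -233.44
nΣa² − (Σa)² = 24127.92 − 23901.16 = 226.76; nΣb² − (Σb)² = 23456.64 − 22982.56 = 474.08
r = -233.44 / √(226.76 × 474.08) = -233.44 / 327.8756 ≈ -0.7120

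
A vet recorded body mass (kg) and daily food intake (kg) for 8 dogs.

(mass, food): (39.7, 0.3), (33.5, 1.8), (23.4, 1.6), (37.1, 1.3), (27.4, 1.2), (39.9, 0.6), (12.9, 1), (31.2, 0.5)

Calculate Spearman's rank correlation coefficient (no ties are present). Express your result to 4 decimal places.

Rank mass: 7, 5, 2, 6, 3, 8, 1, 4
Rank food: 1, 8, 7, 6, 5, 3, 4, 2
d = rank(mass) − rank(food): 6, -3, -5, 0, -2, 5, -3, 2; Σd² = 112
ρ = 1 − 6Σd² / [n(n²−1)] = 1 − 6×112 / (8×63) = 1 − 672/504 ≈ -0.3333

-0.3333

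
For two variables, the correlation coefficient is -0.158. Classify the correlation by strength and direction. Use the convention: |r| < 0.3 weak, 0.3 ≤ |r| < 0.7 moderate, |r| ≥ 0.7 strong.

r = -0.158 < 0 so the relationship is negative.
|r| = 0.158, which falls in the weak range.

weak negative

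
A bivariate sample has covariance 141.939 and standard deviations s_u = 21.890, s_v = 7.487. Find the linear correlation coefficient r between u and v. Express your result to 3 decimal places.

r = Cov(u,v) / (s_u · s_v) = 141.939 / (21.890 × 7.487)
  = 141.939 / 163.8904 ≈ 0.866

0.866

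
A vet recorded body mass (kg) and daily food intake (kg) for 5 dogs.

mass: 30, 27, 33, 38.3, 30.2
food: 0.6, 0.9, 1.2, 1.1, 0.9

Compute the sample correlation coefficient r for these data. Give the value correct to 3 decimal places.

n = 5, Σx = 158.5, Σy = 4.7, Σx² = 5096.93, Σy² = 4.63, Σxy = 151.21
nΣxy − ΣxΣy = 756.05 − 744.95 = 11.1
nΣx² − (Σx)² = 25484.65 − 25122.25 = 362.4; nΣy² − (Σy)² = 23.15 − 22.09 = 1.06
r = 11.1 / √(362.4 × 1.06) = 11.1 / 19.5996 ≈ 0.566

0.566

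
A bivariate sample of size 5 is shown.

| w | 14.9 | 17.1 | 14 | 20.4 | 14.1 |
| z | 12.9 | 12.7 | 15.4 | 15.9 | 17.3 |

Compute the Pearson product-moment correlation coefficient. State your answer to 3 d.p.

n = 5, Σw = 80.5, Σz = 74.2, Σw² = 1325.39, Σz² = 1116.96, Σwz = 1193.27
nΣwz − ΣwΣz = 5966.35 − 5973.1 = -6.75
nΣw² − (Σw)² = 6626.95 − 6480.25 = 146.7; nΣz² − (Σz)² = 5584.8 − 5505.64 = 79.16
r = -6.75 / √(146.7 × 79.16) = -6.75 / 107.7626 ≈ -0.063

-0.063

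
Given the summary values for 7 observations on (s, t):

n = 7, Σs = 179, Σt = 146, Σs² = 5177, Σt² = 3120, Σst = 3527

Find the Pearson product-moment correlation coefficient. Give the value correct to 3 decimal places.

-0.974

r = (nΣst − ΣsΣt) / √[(nΣs² − (Σs)²)(nΣt² − (Σt)²)]
Numerator: 7×3527 − 179×146 = -1445
Denominator: √[(36239 − 32041)(21840 − 21316)] = √[4198 × 524] = 1483.1561
r = -1445 / 1483.1561 ≈ -0.974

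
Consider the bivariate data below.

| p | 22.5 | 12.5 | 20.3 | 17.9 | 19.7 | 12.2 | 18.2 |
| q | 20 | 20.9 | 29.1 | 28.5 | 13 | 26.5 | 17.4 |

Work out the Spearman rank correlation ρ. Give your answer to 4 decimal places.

Rank p: 7, 2, 6, 3, 5, 1, 4
Rank q: 3, 4, 7, 6, 1, 5, 2
d = rank(p) − rank(q): 4, -2, -1, -3, 4, -4, 2; Σd² = 66
ρ = 1 − 6Σd² / [n(n²−1)] = 1 − 6×66 / (7×48) = 1 − 396/336 ≈ -0.1786

-0.1786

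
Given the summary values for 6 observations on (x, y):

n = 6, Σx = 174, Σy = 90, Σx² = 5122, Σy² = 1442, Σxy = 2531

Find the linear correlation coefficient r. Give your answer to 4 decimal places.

-0.9448

r = (nΣxy − ΣxΣy) / √[(nΣx² − (Σx)²)(nΣy² − (Σy)²)]
Numerator: 6×2531 − 174×90 = -474
Denominator: √[(30732 − 30276)(8652 − 8100)] = √[456 × 552] = 501.7091
r = -474 / 501.7091 ≈ -0.9448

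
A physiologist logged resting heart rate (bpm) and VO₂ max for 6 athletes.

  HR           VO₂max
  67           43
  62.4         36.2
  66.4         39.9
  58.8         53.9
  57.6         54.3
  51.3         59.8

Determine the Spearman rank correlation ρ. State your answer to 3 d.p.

-0.771

Rank HR: 6, 4, 5, 3, 2, 1
Rank VO₂max: 3, 1, 2, 4, 5, 6
d = rank(HR) − rank(VO₂max): 3, 3, 3, -1, -3, -5; Σd² = 62
ρ = 1 − 6Σd² / [n(n²−1)] = 1 − 6×62 / (6×35) = 1 − 372/210 ≈ -0.771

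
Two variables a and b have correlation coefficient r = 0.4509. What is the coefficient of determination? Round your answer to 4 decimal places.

r² = (0.4509)² = 0.2033

0.2033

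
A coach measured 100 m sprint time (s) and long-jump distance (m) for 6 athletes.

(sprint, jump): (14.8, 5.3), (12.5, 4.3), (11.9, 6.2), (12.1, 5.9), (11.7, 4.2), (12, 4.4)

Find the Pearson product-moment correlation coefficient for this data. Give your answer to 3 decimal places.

0.109

n = 6, Σx = 75, Σy = 30.3, Σx² = 944.2, Σy² = 156.83, Σxy = 379.3
nΣxy − ΣxΣy = 2275.8 − 2272.5 = 3.3
nΣx² − (Σx)² = 5665.2 − 5625 = 40.2; nΣy² − (Σy)² = 940.98 − 918.09 = 22.89
r = 3.3 / √(40.2 × 22.89) = 3.3 / 30.3344 ≈ 0.109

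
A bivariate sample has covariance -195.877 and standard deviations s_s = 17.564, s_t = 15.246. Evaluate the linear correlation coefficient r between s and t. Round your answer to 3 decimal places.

r = Cov(s,t) / (s_s · s_t) = -195.877 / (17.564 × 15.246)
  = -195.877 / 267.7807 ≈ -0.731

-0.731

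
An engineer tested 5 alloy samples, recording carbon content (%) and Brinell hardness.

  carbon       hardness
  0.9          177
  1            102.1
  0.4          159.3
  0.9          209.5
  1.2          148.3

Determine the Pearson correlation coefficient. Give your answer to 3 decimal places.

-0.194

n = 5, Σx = 4.4, Σy = 796.2, Σx² = 4.22, Σy² = 133013.04, Σxy = 691.63
nΣxy − ΣxΣy = 3458.15 − 3503.28 = -45.13
nΣx² − (Σx)² = 21.1 − 19.36 = 1.74; nΣy² − (Σy)² = 665065.2 − 633934.44 = 31130.76
r = -45.13 / √(1.74 × 31130.76) = -45.13 / 232.7392 ≈ -0.194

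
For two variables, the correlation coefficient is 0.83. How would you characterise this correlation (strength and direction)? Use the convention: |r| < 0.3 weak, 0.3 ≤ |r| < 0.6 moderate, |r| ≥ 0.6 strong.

r = 0.83 > 0 so the relationship is positive.
|r| = 0.83, which falls in the strong range.

strong positive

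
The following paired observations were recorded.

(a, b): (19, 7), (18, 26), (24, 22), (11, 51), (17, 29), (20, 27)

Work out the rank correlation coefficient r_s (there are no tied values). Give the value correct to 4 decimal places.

Rank a: 4, 3, 6, 1, 2, 5
Rank b: 1, 3, 2, 6, 5, 4
d = rank(a) − rank(b): 3, 0, 4, -5, -3, 1; Σd² = 60
ρ = 1 − 6Σd² / [n(n²−1)] = 1 − 6×60 / (6×35) = 1 − 360/210 ≈ -0.7143

-0.7143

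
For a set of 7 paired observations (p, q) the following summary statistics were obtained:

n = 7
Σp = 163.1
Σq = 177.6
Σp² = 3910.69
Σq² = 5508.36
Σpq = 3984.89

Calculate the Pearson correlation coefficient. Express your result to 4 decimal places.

r = (nΣpq − ΣpΣq) / √[(nΣp² − (Σp)²)(nΣq² − (Σq)²)]
Numerator: 7×3984.89 − 163.1×177.6 = -1072.33
Denominator: √[(27374.83 − 26601.61)(38558.52 − 31541.76)] = √[773.22 × 7016.76] = 2329.2701
r = -1072.33 / 2329.2701 ≈ -0.4604

-0.4604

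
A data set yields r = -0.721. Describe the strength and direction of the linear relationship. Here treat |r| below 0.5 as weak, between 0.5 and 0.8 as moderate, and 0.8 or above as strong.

moderate negative

r = -0.721 < 0 so the relationship is negative.
|r| = 0.721, which falls in the moderate range.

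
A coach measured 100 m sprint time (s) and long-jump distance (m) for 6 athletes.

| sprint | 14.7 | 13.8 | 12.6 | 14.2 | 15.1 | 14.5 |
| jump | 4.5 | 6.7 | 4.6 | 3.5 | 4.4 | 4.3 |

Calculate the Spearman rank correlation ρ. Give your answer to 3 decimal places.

Rank sprint: 5, 2, 1, 3, 6, 4
Rank jump: 4, 6, 5, 1, 3, 2
d = rank(sprint) − rank(jump): 1, -4, -4, 2, 3, 2; Σd² = 50
ρ = 1 − 6Σd² / [n(n²−1)] = 1 − 6×50 / (6×35) = 1 − 300/210 ≈ -0.429

-0.429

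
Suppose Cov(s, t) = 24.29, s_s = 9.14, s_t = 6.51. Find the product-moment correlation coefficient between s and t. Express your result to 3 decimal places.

r = Cov(s,t) / (s_s · s_t) = 24.29 / (9.14 × 6.51)
  = 24.29 / 59.5014 ≈ 0.408

0.408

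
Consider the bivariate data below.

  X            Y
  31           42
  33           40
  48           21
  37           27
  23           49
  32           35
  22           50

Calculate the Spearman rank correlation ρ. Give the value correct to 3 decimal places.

-0.964

Rank X: 3, 5, 7, 6, 2, 4, 1
Rank Y: 5, 4, 1, 2, 6, 3, 7
d = rank(X) − rank(Y): -2, 1, 6, 4, -4, 1, -6; Σd² = 110
ρ = 1 − 6Σd² / [n(n²−1)] = 1 − 6×110 / (7×48) = 1 − 660/336 ≈ -0.964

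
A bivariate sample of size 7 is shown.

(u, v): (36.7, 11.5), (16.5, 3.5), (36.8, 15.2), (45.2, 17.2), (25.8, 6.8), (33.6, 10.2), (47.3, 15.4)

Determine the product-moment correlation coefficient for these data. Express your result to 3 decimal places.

n = 7, Σu = 241.9, Σv = 79.8, Σu² = 9048.31, Σv² = 1058.82, Σuv = 3063.18
nΣuv − ΣuΣv = 21442.26 − 19303.62 = 2138.64
nΣu² − (Σu)² = 63338.17 − 58515.61 = 4822.56; nΣv² − (Σv)² = 7411.74 − 6368.04 = 1043.7
r = 2138.64 / √(4822.56 × 1043.7) = 2138.64 / 2243.5030 ≈ 0.953

0.953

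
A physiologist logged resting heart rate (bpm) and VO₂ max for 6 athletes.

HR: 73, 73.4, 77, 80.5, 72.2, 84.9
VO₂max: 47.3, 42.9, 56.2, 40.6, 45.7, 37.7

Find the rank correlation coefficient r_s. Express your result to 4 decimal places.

Rank HR: 2, 3, 4, 5, 1, 6
Rank VO₂max: 5, 3, 6, 2, 4, 1
d = rank(HR) − rank(VO₂max): -3, 0, -2, 3, -3, 5; Σd² = 56
ρ = 1 − 6Σd² / [n(n²−1)] = 1 − 6×56 / (6×35) = 1 − 336/210 ≈ -0.6000

-0.6000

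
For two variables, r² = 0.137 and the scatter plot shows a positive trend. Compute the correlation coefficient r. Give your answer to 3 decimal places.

|r| = √0.137 = 0.370
The association is positive, so r = 0.370.

0.370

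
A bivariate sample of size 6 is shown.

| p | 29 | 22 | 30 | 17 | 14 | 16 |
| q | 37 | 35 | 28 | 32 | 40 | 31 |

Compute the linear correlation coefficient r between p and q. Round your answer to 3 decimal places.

n = 6, Σp = 128, Σq = 203, Σp² = 2966, Σq² = 6963, Σpq = 4283
nΣpq − ΣpΣq = 25698 − 25984 = -286
nΣp² − (Σp)² = 17796 − 16384 = 1412; nΣq² − (Σq)² = 41778 − 41209 = 569
r = -286 / √(1412 × 569) = -286 / 896.3415 ≈ -0.319

-0.319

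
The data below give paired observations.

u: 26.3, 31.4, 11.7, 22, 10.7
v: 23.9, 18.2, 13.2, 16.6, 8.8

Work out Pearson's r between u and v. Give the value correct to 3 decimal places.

0.812

n = 5, Σu = 102.1, Σv = 80.7, Σu² = 2413.03, Σv² = 1429.69, Σuv = 1813.85
nΣuv − ΣuΣv = 9069.25 − 8239.47 = 829.78
nΣu² − (Σu)² = 12065.15 − 10424.41 = 1640.74; nΣv² − (Σv)² = 7148.45 − 6512.49 = 635.96
r = 829.78 / √(1640.74 × 635.96) = 829.78 / 1021.4916 ≈ 0.812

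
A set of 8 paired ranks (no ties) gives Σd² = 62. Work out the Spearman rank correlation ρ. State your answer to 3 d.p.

ρ = 1 − 6Σd² / [n(n²−1)] = 1 − 6×62 / (8×63)
  = 1 − 372/504 = 1 − 0.7381 ≈ 0.262

0.262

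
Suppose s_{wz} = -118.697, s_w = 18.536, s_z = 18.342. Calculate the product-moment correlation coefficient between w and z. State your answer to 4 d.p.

r = Cov(w,z) / (s_w · s_z) = -118.697 / (18.536 × 18.342)
  = -118.697 / 339.9873 ≈ -0.3491

-0.3491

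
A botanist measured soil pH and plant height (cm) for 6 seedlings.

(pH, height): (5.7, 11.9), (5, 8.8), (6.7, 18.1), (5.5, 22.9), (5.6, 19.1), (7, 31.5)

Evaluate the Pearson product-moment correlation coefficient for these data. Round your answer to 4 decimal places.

0.7116

n = 6, Σx = 35.5, Σy = 112.3, Σx² = 212.99, Σy² = 2428.13, Σxy = 686.51
nΣxy − ΣxΣy = 4119.06 − 3986.65 = 132.41
nΣx² − (Σx)² = 1277.94 − 1260.25 = 17.69; nΣy² − (Σy)² = 14568.78 − 12611.29 = 1957.49
r = 132.41 / √(17.69 × 1957.49) = 132.41 / 186.0860 ≈ 0.7116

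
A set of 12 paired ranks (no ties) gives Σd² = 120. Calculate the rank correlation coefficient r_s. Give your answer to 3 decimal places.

ρ = 1 − 6Σd² / [n(n²−1)] = 1 − 6×120 / (12×143)
  = 1 − 720/1716 = 1 − 0.4196 ≈ 0.580

0.580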